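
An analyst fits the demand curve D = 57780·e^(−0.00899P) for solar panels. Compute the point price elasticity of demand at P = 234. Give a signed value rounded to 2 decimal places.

dD/dP = −0.00899·D = -63.3767. At P = 234, D = 7049.68.
Ed = (dD/dP)·(P/D) = (-63.3767) × (234/7049.68) = -2.1036…

-2.10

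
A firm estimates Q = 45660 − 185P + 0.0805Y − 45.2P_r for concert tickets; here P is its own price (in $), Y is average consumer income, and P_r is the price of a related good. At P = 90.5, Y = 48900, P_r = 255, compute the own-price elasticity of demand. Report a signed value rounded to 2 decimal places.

-0.79

At the given values, Q = 45660 − 185(90.5) + 0.0805(48900) − 45.2(255) = 21327.95.
∂Q/∂P = −185.
E = (-185) × (90.5/21327.95) = -0.7850…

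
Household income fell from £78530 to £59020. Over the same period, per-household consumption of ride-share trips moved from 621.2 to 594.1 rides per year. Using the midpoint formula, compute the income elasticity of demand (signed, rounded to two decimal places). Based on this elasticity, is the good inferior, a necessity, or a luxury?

0.16; necessity

%ΔQ = (594.1 − 621.2)/[( 621.2 + 594.1)/2] = -27.1/607.65 = -0.044598…
%ΔIncome = (59020 − 78530)/[( 78530 + 59020)/2] = -19510/68775 = -0.283678…
E_income = (-27.1/607.65) / (-19510/68775) = 0.1572…
0 < E_income < 1 ⇒ normal good, necessity.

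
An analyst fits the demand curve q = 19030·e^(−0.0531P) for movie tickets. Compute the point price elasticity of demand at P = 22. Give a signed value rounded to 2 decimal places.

-1.17

dq/dP = −0.0531·q = -314.189. At P = 22, q = 5916.92.
Ed = (dq/dP)·(P/q) = (-314.189) × (22/5916.92) = -1.1682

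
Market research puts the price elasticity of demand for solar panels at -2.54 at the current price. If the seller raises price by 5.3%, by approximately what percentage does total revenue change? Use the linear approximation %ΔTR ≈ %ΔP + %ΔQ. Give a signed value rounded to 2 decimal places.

-8.16%

%ΔQ ≈ Ed × %ΔP = (-2.54) × (+5.3%) = -13.4620%
%ΔTR ≈ %ΔP + %ΔQ = (+5.3%) + (-13.4620%) = -8.1620%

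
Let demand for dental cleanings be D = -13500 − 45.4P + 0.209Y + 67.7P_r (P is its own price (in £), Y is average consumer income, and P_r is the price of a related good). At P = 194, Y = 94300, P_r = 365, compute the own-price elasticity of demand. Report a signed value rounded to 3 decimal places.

-0.398

At the given values, D = -13500 − 45.4(194) + 0.209(94300) + 67.7(365) = 22111.6.
∂D/∂P = −45.4.
E = (-45.4) × (194/22111.6) = -0.39832…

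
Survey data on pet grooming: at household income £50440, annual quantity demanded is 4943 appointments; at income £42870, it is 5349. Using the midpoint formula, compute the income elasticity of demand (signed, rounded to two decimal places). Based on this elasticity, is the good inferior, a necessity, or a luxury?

-0.49; inferior

%ΔQ = (5349 − 4943)/[( 4943 + 5349)/2] = 406/5146 = 0.078896…
%ΔIncome = (42870 − 50440)/[( 50440 + 42870)/2] = -7570/46655 = -0.162254…
E_income = (406/5146) / (-7570/46655) = -0.4862…
E_income < 0 ⇒ inferior good.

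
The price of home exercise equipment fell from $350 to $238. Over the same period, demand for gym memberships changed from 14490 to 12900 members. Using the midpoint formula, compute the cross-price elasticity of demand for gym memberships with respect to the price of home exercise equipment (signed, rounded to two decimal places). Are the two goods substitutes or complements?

%ΔQ_{gym memberships} = (12900 − 14490)/avg = -1590/13695 = -0.116100…
%ΔP_{home exercise equipment} = (238 − 350)/avg = -112/294 = -0.380952…
E_cross = (-1590/13695) / (-112/294) = 0.3047…
E_cross > 0 ⇒ the goods are substitutes.

0.30; substitutes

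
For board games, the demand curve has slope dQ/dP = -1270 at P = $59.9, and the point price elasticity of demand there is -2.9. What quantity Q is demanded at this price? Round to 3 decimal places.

26232.069

Ed = (dQ/dP)·(P/Q) ⇒ Q = (dQ/dP)·P/Ed = (-1270)·59.9/(-2.9) = 26232.06896…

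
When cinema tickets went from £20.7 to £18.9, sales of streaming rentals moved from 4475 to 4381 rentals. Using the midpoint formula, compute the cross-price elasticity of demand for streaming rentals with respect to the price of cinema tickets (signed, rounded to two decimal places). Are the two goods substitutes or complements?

%ΔQ_{streaming rentals} = (4381 − 4475)/avg = -94/4428 = -0.021228…
%ΔP_{cinema tickets} = (18.9 − 20.7)/avg = -1.8/19.8 = -0.090909…
E_cross = (-94/4428) / (-1.8/19.8) = 0.2335…
E_cross > 0 ⇒ the goods are substitutes.

0.23; substitutes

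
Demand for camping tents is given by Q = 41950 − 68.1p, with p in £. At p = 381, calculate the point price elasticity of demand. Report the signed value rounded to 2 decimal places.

-1.62

dQ/dp = −68.1. At p = 381, Q = 41950 − 68.1(381) = 16003.9.
Ed = (dQ/dp)·(p/Q) = −68.1 × (381/16003.9) = -1.6212…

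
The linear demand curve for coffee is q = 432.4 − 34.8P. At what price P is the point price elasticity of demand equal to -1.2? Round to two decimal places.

Ed = −34.8P/(432.4 − 34.8P). Set this equal to -1.2:
34.8P = 1.2·(432.4 − 34.8P) ⇒ 34.8P(1 + 1.2) = 1.2·432.4
P = 1.2·432.4 / (34.8·2.2) = 6.7774…

6.78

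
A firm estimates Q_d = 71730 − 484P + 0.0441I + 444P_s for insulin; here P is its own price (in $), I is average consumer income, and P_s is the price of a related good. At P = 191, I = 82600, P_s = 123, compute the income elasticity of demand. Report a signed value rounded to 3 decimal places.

0.097

At the given values, Q_d = 71730 − 484(191) + 0.0441(82600) + 444(123) = 37540.66.
∂Q_d/∂I = 0.0441.
E = (0.0441) × (82600/37540.66) = 0.09703…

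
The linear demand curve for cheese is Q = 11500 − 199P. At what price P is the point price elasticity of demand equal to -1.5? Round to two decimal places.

Ed = −199P/(11500 − 199P). Set this equal to -1.5:
199P = 1.5·(11500 − 199P) ⇒ 199P(1 + 1.5) = 1.5·11500
P = 1.5·11500 / (199·2.5) = 34.6733…

34.67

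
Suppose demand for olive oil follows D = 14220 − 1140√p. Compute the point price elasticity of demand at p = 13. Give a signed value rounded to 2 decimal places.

-0.20

dD/dp = −1140/(2√p) = -158.09. At p = 13, D = 10109.7.
Ed = (dD/dp)·(p/D) = (-158.09) × (13/10109.7) = -0.2032…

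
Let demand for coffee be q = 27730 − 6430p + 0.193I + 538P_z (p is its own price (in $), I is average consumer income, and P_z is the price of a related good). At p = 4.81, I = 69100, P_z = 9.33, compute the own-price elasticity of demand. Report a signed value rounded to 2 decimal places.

-2.04

At the given values, q = 27730 − 6430(4.81) + 0.193(69100) + 538(9.33) = 15157.54.
∂q/∂p = −6430.
E = (-6430) × (4.81/15157.54) = -2.0404…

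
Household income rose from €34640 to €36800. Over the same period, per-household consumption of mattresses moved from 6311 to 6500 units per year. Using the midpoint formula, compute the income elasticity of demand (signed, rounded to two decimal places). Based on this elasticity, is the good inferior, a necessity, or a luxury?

0.49; necessity

%ΔQ = (6500 − 6311)/[( 6311 + 6500)/2] = 189/6405.5 = 0.029505…
%ΔIncome = (36800 − 34640)/[( 34640 + 36800)/2] = 2160/35720 = 0.060470…
E_income = (189/6405.5) / (2160/35720) = 0.4879…
0 < E_income < 1 ⇒ normal good, necessity.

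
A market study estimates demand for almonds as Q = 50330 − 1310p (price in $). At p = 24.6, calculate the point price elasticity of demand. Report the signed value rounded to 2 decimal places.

-1.78

dQ/dp = −1310. At p = 24.6, Q = 50330 − 1310(24.6) = 18104.
Ed = (dQ/dp)·(p/Q) = −1310 × (24.6/18104) = -1.7800…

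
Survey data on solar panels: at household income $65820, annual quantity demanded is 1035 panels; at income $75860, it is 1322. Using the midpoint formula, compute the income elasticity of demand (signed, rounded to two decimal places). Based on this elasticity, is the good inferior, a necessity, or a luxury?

%ΔQ = (1322 − 1035)/[( 1035 + 1322)/2] = 287/1178.5 = 0.243529…
%ΔIncome = (75860 − 65820)/[( 65820 + 75860)/2] = 10040/70840 = 0.141727…
E_income = (287/1178.5) / (10040/70840) = 1.7182…
E_income > 1 ⇒ normal good, luxury.

1.72; luxury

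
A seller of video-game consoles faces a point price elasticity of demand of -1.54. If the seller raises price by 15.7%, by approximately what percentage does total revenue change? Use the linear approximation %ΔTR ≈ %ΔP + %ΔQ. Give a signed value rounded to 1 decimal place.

-8.5%

%ΔQ ≈ Ed × %ΔP = (-1.54) × (+15.7%) = -24.1780%
%ΔTR ≈ %ΔP + %ΔQ = (+15.7%) + (-24.1780%) = -8.4780%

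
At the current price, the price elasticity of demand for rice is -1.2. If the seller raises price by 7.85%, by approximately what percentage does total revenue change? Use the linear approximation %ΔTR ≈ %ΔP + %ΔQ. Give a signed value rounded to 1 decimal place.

-1.6%

%ΔQ ≈ Ed × %ΔP = (-1.2) × (+7.85%) = -9.4200%
%ΔTR ≈ %ΔP + %ΔQ = (+7.85%) + (-9.4200%) = -1.5700%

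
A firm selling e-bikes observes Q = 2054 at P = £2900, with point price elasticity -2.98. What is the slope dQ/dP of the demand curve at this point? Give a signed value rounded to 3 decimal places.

Ed = (dQ/dP)·(P/Q) ⇒ dQ/dP = Ed·Q/P = (-2.98)·2054/2900 = -2.11066…

-2.111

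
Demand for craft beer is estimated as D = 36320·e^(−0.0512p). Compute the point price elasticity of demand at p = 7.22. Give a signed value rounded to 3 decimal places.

-0.370

dD/dp = −0.0512·D = -1284.91. At p = 7.22, D = 25095.9.
Ed = (dD/dp)·(p/D) = (-1284.91) × (7.22/25095.9) = -0.36966…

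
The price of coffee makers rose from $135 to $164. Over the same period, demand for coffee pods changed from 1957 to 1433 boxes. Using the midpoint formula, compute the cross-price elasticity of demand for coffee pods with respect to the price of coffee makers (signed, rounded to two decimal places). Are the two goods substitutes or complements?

-1.59; complements

%ΔQ_{coffee pods} = (1433 − 1957)/avg = -524/1695 = -0.309144…
%ΔP_{coffee makers} = (164 − 135)/avg = 29/149.5 = 0.193979…
E_cross = (-524/1695) / (29/149.5) = -1.5936…
E_cross < 0 ⇒ the goods are complements.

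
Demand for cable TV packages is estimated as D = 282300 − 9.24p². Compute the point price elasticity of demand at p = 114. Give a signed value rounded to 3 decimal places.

-1.481

dD/dp = −2·9.24·p = -2106.72. At p = 114, D = 162216.96.
Ed = (dD/dp)·(p/D) = (-2106.72) × (114/162216.96) = -1.48052…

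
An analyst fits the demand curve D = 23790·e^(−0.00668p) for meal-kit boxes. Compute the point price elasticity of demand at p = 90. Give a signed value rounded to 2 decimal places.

-0.60

dD/dp = −0.00668·D = -87.111. At p = 90, D = 13040.6.
Ed = (dD/dp)·(p/D) = (-87.111) × (90/13040.6) = -0.6012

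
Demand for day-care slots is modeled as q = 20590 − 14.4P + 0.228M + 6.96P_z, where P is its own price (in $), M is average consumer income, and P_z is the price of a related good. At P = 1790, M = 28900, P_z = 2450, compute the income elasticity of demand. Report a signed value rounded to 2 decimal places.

0.36

At the given values, q = 20590 − 14.4(1790) + 0.228(28900) + 6.96(2450) = 18455.2.
∂q/∂M = 0.228.
E = (0.228) × (28900/18455.2) = 0.3570…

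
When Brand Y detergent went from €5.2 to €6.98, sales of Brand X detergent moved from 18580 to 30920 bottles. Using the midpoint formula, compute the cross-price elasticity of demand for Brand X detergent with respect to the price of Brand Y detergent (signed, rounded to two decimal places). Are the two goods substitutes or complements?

1.71; substitutes

%ΔQ_{Brand X detergent} = (30920 − 18580)/avg = 12340/24750 = 0.498585…
%ΔP_{Brand Y detergent} = (6.98 − 5.2)/avg = 1.78/6.09 = 0.292282…
E_cross = (12340/24750) / (1.78/6.09) = 1.7058…
E_cross > 0 ⇒ the goods are substitutes.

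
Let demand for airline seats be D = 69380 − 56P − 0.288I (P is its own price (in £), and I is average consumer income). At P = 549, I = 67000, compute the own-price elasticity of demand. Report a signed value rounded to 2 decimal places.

At the given values, D = 69380 − 56(549) − 0.288(67000) = 19340.
∂D/∂P = −56.
E = (-56) × (549/19340) = -1.5896…

-1.59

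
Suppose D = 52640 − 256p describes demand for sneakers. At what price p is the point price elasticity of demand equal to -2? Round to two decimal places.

137.08

Ed = −256p/(52640 − 256p). Set this equal to -2:
256p = 2·(52640 − 256p) ⇒ 256p(1 + 2) = 2·52640
p = 2·52640 / (256·3) = 137.0833…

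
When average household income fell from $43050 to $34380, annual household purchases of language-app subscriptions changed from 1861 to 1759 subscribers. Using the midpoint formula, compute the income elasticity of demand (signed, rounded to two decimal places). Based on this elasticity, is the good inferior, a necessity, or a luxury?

%ΔQ = (1759 − 1861)/[( 1861 + 1759)/2] = -102/1810 = -0.056353…
%ΔIncome = (34380 − 43050)/[( 43050 + 34380)/2] = -8670/38715 = -0.223944…
E_income = (-102/1810) / (-8670/38715) = 0.2516…
0 < E_income < 1 ⇒ normal good, necessity.

0.25; necessity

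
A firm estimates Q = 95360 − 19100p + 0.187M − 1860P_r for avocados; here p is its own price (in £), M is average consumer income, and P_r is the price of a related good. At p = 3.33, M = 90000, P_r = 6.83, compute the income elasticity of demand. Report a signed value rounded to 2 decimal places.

0.47

At the given values, Q = 95360 − 19100(3.33) + 0.187(90000) − 1860(6.83) = 35883.2.
∂Q/∂M = 0.187.
E = (0.187) × (90000/35883.2) = 0.4690…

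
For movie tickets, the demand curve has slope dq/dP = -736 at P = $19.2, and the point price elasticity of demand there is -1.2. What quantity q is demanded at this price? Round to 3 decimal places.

11776.000

Ed = (dq/dP)·(P/q) ⇒ q = (dq/dP)·P/Ed = (-736)·19.2/(-1.2) = 11776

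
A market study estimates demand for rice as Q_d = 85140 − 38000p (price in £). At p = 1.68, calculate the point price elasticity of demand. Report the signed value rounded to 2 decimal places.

dQ_d/dp = −38000. At p = 1.68, Q_d = 85140 − 38000(1.68) = 21300.
Ed = (dQ_d/dp)·(p/Q_d) = −38000 × (1.68/21300) = -2.9971…

-3.00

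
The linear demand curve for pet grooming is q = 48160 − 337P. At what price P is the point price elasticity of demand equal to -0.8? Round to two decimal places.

63.51

Ed = −337P/(48160 − 337P). Set this equal to -0.8:
337P = 0.8·(48160 − 337P) ⇒ 337P(1 + 0.8) = 0.8·48160
P = 0.8·48160 / (337·1.8) = 63.5146…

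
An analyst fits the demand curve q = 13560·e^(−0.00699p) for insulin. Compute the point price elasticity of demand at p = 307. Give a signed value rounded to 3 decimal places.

dq/dp = −0.00699·q = -11.0859. At p = 307, q = 1585.97.
Ed = (dq/dp)·(p/q) = (-11.0859) × (307/1585.97) = -2.14593

-2.146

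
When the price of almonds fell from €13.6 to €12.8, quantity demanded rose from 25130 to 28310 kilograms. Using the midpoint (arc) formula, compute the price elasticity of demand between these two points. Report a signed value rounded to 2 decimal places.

-1.96

%ΔQ = (28310 − 25130) / [(25130 + 28310)/2] = 3180/26720 = 0.119011…
%ΔP = (12.8 − 13.6) / [(13.6 + 12.8)/2] = -0.8/13.2 = -0.060606…
Arc Ed = %ΔQ / %ΔP = (3180/26720) / (-0.8/13.2) = -1.9636…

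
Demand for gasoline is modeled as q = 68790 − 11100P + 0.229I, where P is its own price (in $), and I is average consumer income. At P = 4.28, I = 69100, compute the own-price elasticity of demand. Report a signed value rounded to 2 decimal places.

-1.28

At the given values, q = 68790 − 11100(4.28) + 0.229(69100) = 37105.9.
∂q/∂P = −11100.
E = (-11100) × (4.28/37105.9) = -1.2803…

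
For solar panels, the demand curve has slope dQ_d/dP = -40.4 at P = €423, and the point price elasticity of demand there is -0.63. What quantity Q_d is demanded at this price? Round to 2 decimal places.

Ed = (dQ_d/dP)·(P/Q_d) ⇒ Q_d = (dQ_d/dP)·P/Ed = (-40.4)·423/(-0.63) = 27125.7142…

27125.71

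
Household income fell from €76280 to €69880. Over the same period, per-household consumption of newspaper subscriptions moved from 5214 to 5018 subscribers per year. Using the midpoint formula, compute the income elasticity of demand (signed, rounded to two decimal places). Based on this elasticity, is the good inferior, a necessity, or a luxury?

%ΔQ = (5018 − 5214)/[( 5214 + 5018)/2] = -196/5116 = -0.038311…
%ΔIncome = (69880 − 76280)/[( 76280 + 69880)/2] = -6400/73080 = -0.087575…
E_income = (-196/5116) / (-6400/73080) = 0.4374…
0 < E_income < 1 ⇒ normal good, necessity.

0.44; necessity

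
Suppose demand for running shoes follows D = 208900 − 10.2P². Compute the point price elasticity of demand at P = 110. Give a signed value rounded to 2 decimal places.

dD/dP = −2·10.2·P = -2244. At P = 110, D = 85480.
Ed = (dD/dP)·(P/D) = (-2244) × (110/85480) = -2.8876…

-2.89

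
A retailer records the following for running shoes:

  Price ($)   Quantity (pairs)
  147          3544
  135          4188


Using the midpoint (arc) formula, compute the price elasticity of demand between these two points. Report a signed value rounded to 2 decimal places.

%ΔQ = (4188 − 3544) / [(3544 + 4188)/2] = 644/3866 = 0.166580…
%ΔP = (135 − 147) / [(147 + 135)/2] = -12/141 = -0.085106…
Arc Ed = %ΔQ / %ΔP = (644/3866) / (-12/141) = -1.9573…

-1.96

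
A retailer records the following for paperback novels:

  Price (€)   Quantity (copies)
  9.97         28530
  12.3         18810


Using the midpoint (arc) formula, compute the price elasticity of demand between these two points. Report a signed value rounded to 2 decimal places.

%ΔQ = (18810 − 28530) / [(28530 + 18810)/2] = -9720/23670 = -0.410646…
%ΔP = (12.3 − 9.97) / [(9.97 + 12.3)/2] = 2.33/11.135 = 0.209250…
Arc Ed = %ΔQ / %ΔP = (-9720/23670) / (2.33/11.135) = -1.9624…

-1.96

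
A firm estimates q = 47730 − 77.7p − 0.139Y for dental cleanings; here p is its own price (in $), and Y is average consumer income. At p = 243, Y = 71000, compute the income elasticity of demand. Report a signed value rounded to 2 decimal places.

-0.52

At the given values, q = 47730 − 77.7(243) − 0.139(71000) = 18979.9.
∂q/∂Y = -0.139.
E = (-0.139) × (71000/18979.9) = -0.5199…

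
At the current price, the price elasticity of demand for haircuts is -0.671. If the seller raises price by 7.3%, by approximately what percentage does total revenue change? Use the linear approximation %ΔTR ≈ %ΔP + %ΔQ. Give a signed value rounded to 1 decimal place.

%ΔQ ≈ Ed × %ΔP = (-0.671) × (+7.3%) = -4.8983%
%ΔTR ≈ %ΔP + %ΔQ = (+7.3%) + (-4.8983%) = +2.4017%

+2.4%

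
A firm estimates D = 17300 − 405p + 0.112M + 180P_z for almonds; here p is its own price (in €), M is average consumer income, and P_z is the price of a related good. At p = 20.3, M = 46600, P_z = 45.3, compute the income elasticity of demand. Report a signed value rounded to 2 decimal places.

At the given values, D = 17300 − 405(20.3) + 0.112(46600) + 180(45.3) = 22451.7.
∂D/∂M = 0.112.
E = (0.112) × (46600/22451.7) = 0.2324…

0.23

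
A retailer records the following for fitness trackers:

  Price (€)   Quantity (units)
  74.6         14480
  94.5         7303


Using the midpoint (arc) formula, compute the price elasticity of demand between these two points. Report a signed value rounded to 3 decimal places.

%ΔQ = (7303 − 14480) / [(14480 + 7303)/2] = -7177/10891.5 = -0.658954…
%ΔP = (94.5 − 74.6) / [(74.6 + 94.5)/2] = 19.9/84.55 = 0.235363…
Arc Ed = %ΔQ / %ΔP = (-7177/10891.5) / (19.9/84.55) = -2.79972…

-2.800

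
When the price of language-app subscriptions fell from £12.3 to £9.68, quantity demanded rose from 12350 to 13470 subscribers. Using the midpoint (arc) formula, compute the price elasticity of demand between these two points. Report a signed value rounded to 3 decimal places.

-0.364

%ΔQ = (13470 − 12350) / [(12350 + 13470)/2] = 1120/12910 = 0.086754…
%ΔP = (9.68 − 12.3) / [(12.3 + 9.68)/2] = -2.62/10.99 = -0.238398…
Arc Ed = %ΔQ / %ΔP = (1120/12910) / (-2.62/10.99) = -0.36390…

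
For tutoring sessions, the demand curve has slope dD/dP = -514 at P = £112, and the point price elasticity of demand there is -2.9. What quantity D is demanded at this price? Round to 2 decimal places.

19851.03

Ed = (dD/dP)·(P/D) ⇒ D = (dD/dP)·P/Ed = (-514)·112/(-2.9) = 19851.0344…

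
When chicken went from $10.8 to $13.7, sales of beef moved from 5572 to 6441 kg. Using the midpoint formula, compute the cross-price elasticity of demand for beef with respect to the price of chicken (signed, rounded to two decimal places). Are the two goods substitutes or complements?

0.61; substitutes

%ΔQ_{beef} = (6441 − 5572)/avg = 869/6006.5 = 0.144676…
%ΔP_{chicken} = (13.7 − 10.8)/avg = 2.9/12.25 = 0.236734…
E_cross = (869/6006.5) / (2.9/12.25) = 0.6111…
E_cross > 0 ⇒ the goods are substitutes.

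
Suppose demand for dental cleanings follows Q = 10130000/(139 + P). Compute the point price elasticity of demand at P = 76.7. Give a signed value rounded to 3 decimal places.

dQ/dP = −10130000/(139 + P)² = -217.725. At P = 76.7, Q = 46963.4.
Ed = (dQ/dP)·(P/Q) = (-217.725) × (76.7/46963.4) = -0.35558…

-0.356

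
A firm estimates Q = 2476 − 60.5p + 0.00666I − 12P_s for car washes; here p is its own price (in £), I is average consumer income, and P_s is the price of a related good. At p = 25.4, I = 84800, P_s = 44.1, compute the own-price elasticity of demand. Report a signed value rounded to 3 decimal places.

-1.576

At the given values, Q = 2476 − 60.5(25.4) + 0.00666(84800) − 12(44.1) = 974.868.
∂Q/∂p = −60.5.
E = (-60.5) × (25.4/974.868) = -1.57631…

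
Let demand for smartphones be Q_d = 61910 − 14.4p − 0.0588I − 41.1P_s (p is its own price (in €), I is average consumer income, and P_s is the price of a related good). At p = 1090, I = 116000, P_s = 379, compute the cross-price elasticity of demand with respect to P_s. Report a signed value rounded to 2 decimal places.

At the given values, Q_d = 61910 − 14.4(1090) − 0.0588(116000) − 41.1(379) = 23816.3.
∂Q_d/∂P_s = -41.1.
E = (-41.1) × (379/23816.3) = -0.6540…

-0.65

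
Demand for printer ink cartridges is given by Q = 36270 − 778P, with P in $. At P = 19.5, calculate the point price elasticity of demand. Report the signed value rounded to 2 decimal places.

-0.72

dQ/dP = −778. At P = 19.5, Q = 36270 − 778(19.5) = 21099.
Ed = (dQ/dP)·(P/Q) = −778 × (19.5/21099) = -0.7190…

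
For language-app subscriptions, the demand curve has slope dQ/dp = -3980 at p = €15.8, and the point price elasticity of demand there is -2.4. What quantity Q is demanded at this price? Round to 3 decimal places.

26201.667

Ed = (dQ/dp)·(p/Q) ⇒ Q = (dQ/dp)·p/Ed = (-3980)·15.8/(-2.4) = 26201.66666…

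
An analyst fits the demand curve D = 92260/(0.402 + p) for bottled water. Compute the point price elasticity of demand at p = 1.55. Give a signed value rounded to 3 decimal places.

dD/dp = −92260/(0.402 + p)² = -24213.3. At p = 1.55, D = 47264.3.
Ed = (dD/dp)·(p/D) = (-24213.3) × (1.55/47264.3) = -0.79405…

-0.794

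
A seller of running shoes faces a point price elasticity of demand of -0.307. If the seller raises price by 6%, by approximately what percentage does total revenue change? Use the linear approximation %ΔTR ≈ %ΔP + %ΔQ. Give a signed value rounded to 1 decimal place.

+4.2%

%ΔQ ≈ Ed × %ΔP = (-0.307) × (+6%) = -1.8420%
%ΔTR ≈ %ΔP + %ΔQ = (+6%) + (-1.8420%) = +4.1580%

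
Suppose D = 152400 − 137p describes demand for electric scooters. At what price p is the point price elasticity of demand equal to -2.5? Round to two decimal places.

794.58

Ed = −137p/(152400 − 137p). Set this equal to -2.5:
137p = 2.5·(152400 − 137p) ⇒ 137p(1 + 2.5) = 2.5·152400
p = 2.5·152400 / (137·3.5) = 794.5776…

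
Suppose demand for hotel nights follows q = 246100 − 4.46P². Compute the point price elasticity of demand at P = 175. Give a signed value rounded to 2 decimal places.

dq/dP = −2·4.46·P = -1561. At P = 175, q = 109512.5.
Ed = (dq/dP)·(P/q) = (-1561) × (175/109512.5) = -2.4944…

-2.49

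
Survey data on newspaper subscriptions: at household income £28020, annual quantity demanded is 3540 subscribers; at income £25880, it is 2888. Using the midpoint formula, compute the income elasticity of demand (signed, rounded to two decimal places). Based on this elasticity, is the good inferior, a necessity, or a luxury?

2.55; luxury

%ΔQ = (2888 − 3540)/[( 3540 + 2888)/2] = -652/3214 = -0.202862…
%ΔIncome = (25880 − 28020)/[( 28020 + 25880)/2] = -2140/26950 = -0.079406…
E_income = (-652/3214) / (-2140/26950) = 2.5547…
E_income > 1 ⇒ normal good, luxury.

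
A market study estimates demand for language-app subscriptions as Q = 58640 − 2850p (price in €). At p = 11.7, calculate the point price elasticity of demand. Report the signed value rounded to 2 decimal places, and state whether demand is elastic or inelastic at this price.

-1.32; elastic

dQ/dp = −2850. At p = 11.7, Q = 58640 − 2850(11.7) = 25295.
Ed = (dQ/dp)·(p/Q) = −2850 × (11.7/25295) = -1.3182…
|Ed| = 1.32 > 1, so demand is elastic.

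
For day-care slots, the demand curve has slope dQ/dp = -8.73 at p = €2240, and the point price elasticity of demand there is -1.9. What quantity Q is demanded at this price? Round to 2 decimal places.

10292.21

Ed = (dQ/dp)·(p/Q) ⇒ Q = (dQ/dp)·p/Ed = (-8.73)·2240/(-1.9) = 10292.2105…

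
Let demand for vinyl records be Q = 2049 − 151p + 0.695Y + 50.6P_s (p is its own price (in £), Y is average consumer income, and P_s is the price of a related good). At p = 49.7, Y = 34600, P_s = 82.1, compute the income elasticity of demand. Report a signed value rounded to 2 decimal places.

1.06

At the given values, Q = 2049 − 151(49.7) + 0.695(34600) + 50.6(82.1) = 22745.56.
∂Q/∂Y = 0.695.
E = (0.695) × (34600/22745.56) = 1.0572…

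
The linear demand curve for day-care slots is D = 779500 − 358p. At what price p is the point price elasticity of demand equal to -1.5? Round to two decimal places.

Ed = −358p/(779500 − 358p). Set this equal to -1.5:
358p = 1.5·(779500 − 358p) ⇒ 358p(1 + 1.5) = 1.5·779500
p = 1.5·779500 / (358·2.5) = 1306.4245…

1306.42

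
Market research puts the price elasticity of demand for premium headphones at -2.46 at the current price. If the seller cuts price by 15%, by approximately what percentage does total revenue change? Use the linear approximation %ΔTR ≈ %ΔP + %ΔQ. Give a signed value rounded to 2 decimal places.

+21.90%

%ΔQ ≈ Ed × %ΔP = (-2.46) × (-15%) = +36.9000%
%ΔTR ≈ %ΔP + %ΔQ = (-15%) + (+36.9000%) = +21.9000%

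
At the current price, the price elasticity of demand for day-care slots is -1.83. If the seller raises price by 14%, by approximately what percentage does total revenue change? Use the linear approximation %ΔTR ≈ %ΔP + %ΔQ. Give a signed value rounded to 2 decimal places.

-11.62%

%ΔQ ≈ Ed × %ΔP = (-1.83) × (+14%) = -25.6200%
%ΔTR ≈ %ΔP + %ΔQ = (+14%) + (-25.6200%) = -11.6200%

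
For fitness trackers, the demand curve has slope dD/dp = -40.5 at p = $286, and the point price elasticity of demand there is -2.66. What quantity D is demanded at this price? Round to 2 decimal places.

4354.51

Ed = (dD/dp)·(p/D) ⇒ D = (dD/dp)·p/Ed = (-40.5)·286/(-2.66) = 4354.5112…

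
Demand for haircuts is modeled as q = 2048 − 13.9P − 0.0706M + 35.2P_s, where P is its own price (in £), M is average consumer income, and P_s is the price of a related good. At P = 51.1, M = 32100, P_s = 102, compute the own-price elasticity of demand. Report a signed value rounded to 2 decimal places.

At the given values, q = 2048 − 13.9(51.1) − 0.0706(32100) + 35.2(102) = 2661.85.
∂q/∂P = −13.9.
E = (-13.9) × (51.1/2661.85) = -0.2668…

-0.27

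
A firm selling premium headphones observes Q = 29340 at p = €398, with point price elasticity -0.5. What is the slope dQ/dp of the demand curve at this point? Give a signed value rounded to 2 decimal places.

-36.86

Ed = (dQ/dp)·(p/Q) ⇒ dQ/dp = Ed·Q/p = (-0.5)·29340/398 = -36.8592…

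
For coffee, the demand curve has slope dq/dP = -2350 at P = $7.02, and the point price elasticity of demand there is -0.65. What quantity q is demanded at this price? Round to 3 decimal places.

25380.000

Ed = (dq/dP)·(P/q) ⇒ q = (dq/dP)·P/Ed = (-2350)·7.02/(-0.65) = 25380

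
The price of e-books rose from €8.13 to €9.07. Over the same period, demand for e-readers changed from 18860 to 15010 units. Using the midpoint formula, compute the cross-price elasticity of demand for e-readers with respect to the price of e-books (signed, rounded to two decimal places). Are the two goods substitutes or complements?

%ΔQ_{e-readers} = (15010 − 18860)/avg = -3850/16935 = -0.227339…
%ΔP_{e-books} = (9.07 − 8.13)/avg = 0.94/8.6 = 0.109302…
E_cross = (-3850/16935) / (0.94/8.6) = -2.0799…
E_cross < 0 ⇒ the goods are complements.

-2.08; complements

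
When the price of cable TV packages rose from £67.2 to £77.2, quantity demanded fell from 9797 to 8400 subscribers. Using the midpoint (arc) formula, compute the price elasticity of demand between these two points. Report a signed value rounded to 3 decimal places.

%ΔQ = (8400 − 9797) / [(9797 + 8400)/2] = -1397/9098.5 = -0.153541…
%ΔP = (77.2 − 67.2) / [(67.2 + 77.2)/2] = 10/72.2 = 0.138504…
Arc Ed = %ΔQ / %ΔP = (-1397/9098.5) / (10/72.2) = -1.10857…

-1.109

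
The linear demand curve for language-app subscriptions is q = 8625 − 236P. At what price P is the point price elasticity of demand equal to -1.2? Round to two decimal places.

19.93

Ed = −236P/(8625 − 236P). Set this equal to -1.2:
236P = 1.2·(8625 − 236P) ⇒ 236P(1 + 1.2) = 1.2·8625
P = 1.2·8625 / (236·2.2) = 19.9345…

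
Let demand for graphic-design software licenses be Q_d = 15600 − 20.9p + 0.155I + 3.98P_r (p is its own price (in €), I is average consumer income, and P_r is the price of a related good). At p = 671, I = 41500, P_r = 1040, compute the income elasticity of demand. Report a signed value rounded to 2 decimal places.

0.53

At the given values, Q_d = 15600 − 20.9(671) + 0.155(41500) + 3.98(1040) = 12147.8.
∂Q_d/∂I = 0.155.
E = (0.155) × (41500/12147.8) = 0.5295…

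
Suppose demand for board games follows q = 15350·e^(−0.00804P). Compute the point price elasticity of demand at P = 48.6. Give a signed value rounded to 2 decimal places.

dq/dP = −0.00804·q = -83.4962. At P = 48.6, q = 10385.1.
Ed = (dq/dP)·(P/q) = (-83.4962) × (48.6/10385.1) = -0.3907…

-0.39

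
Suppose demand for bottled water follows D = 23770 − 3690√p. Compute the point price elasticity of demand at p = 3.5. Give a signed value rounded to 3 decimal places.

dD/dp = −3690/(2√p) = -986.194. At p = 3.5, D = 16866.6.
Ed = (dD/dp)·(p/D) = (-986.194) × (3.5/16866.6) = -0.20464…

-0.205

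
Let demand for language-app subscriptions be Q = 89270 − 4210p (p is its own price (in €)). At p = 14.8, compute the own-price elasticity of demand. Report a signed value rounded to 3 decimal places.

At the given values, Q = 89270 − 4210(14.8) = 26962.
∂Q/∂p = −4210.
E = (-4210) × (14.8/26962) = -2.31095…

-2.311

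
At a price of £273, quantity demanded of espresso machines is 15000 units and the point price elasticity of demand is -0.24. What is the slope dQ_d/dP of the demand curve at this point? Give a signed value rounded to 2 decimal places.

Ed = (dQ_d/dP)·(P/Q_d) ⇒ dQ_d/dP = Ed·Q_d/P = (-0.24)·15000/273 = -13.1868…

-13.19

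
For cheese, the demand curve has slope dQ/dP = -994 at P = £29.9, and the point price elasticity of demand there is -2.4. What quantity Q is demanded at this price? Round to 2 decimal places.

Ed = (dQ/dP)·(P/Q) ⇒ Q = (dQ/dP)·P/Ed = (-994)·29.9/(-2.4) = 12383.5833…

12383.58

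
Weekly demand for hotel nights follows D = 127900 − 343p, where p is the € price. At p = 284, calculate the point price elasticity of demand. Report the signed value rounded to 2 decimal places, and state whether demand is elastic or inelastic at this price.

dD/dp = −343. At p = 284, D = 127900 − 343(284) = 30488.
Ed = (dD/dp)·(p/D) = −343 × (284/30488) = -3.1950…
|Ed| = 3.20 > 1, so demand is elastic.

-3.20; elastic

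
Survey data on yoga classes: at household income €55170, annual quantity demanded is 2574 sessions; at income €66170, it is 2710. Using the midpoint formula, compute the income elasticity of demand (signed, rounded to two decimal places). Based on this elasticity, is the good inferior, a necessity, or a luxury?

%ΔQ = (2710 − 2574)/[( 2574 + 2710)/2] = 136/2642 = 0.051476…
%ΔIncome = (66170 − 55170)/[( 55170 + 66170)/2] = 11000/60670 = 0.181308…
E_income = (136/2642) / (11000/60670) = 0.2839…
0 < E_income < 1 ⇒ normal good, necessity.

0.28; necessity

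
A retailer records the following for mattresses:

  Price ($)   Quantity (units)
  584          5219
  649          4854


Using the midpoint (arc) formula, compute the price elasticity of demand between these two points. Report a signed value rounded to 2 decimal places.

%ΔQ = (4854 − 5219) / [(5219 + 4854)/2] = -365/5036.5 = -0.072470…
%ΔP = (649 − 584) / [(584 + 649)/2] = 65/616.5 = 0.105433…
Arc Ed = %ΔQ / %ΔP = (-365/5036.5) / (65/616.5) = -0.6873…

-0.69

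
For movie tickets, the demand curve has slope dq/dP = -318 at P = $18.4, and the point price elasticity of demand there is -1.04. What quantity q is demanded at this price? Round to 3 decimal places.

5626.154

Ed = (dq/dP)·(P/q) ⇒ q = (dq/dP)·P/Ed = (-318)·18.4/(-1.04) = 5626.15384…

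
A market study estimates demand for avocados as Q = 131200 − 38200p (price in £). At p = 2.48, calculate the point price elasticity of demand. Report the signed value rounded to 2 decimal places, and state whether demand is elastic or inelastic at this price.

dQ/dp = −38200. At p = 2.48, Q = 131200 − 38200(2.48) = 36464.
Ed = (dQ/dp)·(p/Q) = −38200 × (2.48/36464) = -2.5980…
|Ed| = 2.60 > 1, so demand is elastic.

-2.60; elastic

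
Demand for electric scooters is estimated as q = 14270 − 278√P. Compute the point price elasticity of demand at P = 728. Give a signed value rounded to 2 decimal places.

-0.55

dq/dP = −278/(2√P) = -5.15168. At P = 728, q = 6769.15.
Ed = (dq/dP)·(P/q) = (-5.15168) × (728/6769.15) = -0.5540…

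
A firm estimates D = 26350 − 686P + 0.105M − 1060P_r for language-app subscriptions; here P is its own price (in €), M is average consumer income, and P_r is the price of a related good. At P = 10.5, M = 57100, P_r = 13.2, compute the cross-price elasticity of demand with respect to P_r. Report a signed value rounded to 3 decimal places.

-1.255

At the given values, D = 26350 − 686(10.5) + 0.105(57100) − 1060(13.2) = 11150.5.
∂D/∂P_r = -1060.
E = (-1060) × (13.2/11150.5) = -1.25483…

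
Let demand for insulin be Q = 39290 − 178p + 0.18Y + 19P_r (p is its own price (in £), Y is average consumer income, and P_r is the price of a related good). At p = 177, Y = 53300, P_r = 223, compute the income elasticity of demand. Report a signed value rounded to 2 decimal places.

At the given values, Q = 39290 − 178(177) + 0.18(53300) + 19(223) = 21615.
∂Q/∂Y = 0.18.
E = (0.18) × (53300/21615) = 0.4438…

0.44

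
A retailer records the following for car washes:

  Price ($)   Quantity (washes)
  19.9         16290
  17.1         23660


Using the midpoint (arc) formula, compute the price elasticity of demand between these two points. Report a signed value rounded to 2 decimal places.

-2.44

%ΔQ = (23660 − 16290) / [(16290 + 23660)/2] = 7370/19975 = 0.368961…
%ΔP = (17.1 − 19.9) / [(19.9 + 17.1)/2] = -2.8/18.5 = -0.151351…
Arc Ed = %ΔQ / %ΔP = (7370/19975) / (-2.8/18.5) = -2.4377…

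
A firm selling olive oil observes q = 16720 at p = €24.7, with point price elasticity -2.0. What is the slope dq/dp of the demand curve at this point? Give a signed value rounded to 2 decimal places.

Ed = (dq/dp)·(p/q) ⇒ dq/dp = Ed·q/p = (-2.0)·16720/24.7 = -1353.8461…

-1353.85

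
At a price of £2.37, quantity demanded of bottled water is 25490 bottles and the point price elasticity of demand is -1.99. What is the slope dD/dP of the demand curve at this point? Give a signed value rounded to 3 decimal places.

-21402.996

Ed = (dD/dP)·(P/D) ⇒ dD/dP = Ed·D/P = (-1.99)·25490/2.37 = -21402.99578…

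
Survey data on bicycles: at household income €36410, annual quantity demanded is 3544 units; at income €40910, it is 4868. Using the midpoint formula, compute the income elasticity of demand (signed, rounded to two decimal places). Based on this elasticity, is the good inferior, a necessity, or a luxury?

2.70; luxury

%ΔQ = (4868 − 3544)/[( 3544 + 4868)/2] = 1324/4206 = 0.314788…
%ΔIncome = (40910 − 36410)/[( 36410 + 40910)/2] = 4500/38660 = 0.116399…
E_income = (1324/4206) / (4500/38660) = 2.7043…
E_income > 1 ⇒ normal good, luxury.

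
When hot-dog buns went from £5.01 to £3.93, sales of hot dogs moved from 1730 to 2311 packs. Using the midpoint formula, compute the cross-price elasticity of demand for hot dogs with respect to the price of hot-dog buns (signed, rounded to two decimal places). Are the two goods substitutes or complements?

-1.19; complements

%ΔQ_{hot dogs} = (2311 − 1730)/avg = 581/2020.5 = 0.287552…
%ΔP_{hot-dog buns} = (3.93 − 5.01)/avg = -1.08/4.47 = -0.241610…
E_cross = (581/2020.5) / (-1.08/4.47) = -1.1901…
E_cross < 0 ⇒ the goods are complements.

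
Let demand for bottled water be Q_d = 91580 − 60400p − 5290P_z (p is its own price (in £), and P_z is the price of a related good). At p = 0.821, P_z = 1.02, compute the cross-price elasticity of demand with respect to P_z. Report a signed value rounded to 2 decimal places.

-0.15

At the given values, Q_d = 91580 − 60400(0.821) − 5290(1.02) = 36595.8.
∂Q_d/∂P_z = -5290.
E = (-5290) × (1.02/36595.8) = -0.1474…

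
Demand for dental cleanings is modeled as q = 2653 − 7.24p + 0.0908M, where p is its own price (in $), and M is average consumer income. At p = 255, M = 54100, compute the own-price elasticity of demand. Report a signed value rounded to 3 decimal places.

At the given values, q = 2653 − 7.24(255) + 0.0908(54100) = 5719.08.
∂q/∂p = −7.24.
E = (-7.24) × (255/5719.08) = -0.32281…

-0.323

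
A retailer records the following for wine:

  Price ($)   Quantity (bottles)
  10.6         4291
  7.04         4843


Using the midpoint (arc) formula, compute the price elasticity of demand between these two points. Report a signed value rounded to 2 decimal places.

%ΔQ = (4843 − 4291) / [(4291 + 4843)/2] = 552/4567 = 0.120867…
%ΔP = (7.04 − 10.6) / [(10.6 + 7.04)/2] = -3.56/8.82 = -0.403628…
Arc Ed = %ΔQ / %ΔP = (552/4567) / (-3.56/8.82) = -0.2994…

-0.30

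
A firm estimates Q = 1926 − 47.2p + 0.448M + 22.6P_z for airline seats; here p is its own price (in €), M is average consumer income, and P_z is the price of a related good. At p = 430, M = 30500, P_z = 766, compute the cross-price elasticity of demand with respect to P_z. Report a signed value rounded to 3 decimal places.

1.373

At the given values, Q = 1926 − 47.2(430) + 0.448(30500) + 22.6(766) = 12605.6.
∂Q/∂P_z = 22.6.
E = (22.6) × (766/12605.6) = 1.37332…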